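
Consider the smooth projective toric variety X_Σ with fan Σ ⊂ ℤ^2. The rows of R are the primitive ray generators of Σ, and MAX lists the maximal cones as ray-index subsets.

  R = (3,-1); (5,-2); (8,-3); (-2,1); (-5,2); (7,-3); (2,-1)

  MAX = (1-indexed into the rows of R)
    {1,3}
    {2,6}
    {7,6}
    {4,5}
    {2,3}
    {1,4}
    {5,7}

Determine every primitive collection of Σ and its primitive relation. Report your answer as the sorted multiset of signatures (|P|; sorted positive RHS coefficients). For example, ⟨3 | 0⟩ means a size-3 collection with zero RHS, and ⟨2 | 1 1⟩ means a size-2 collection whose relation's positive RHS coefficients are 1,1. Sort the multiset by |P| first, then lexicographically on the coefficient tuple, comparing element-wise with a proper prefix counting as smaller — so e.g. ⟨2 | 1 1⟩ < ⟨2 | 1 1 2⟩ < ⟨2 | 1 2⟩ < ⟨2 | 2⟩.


Minimal non-faces — 14 found among 7 rays, 7 max cones:

  P = {2,5}:  v_{2} + v_{5} = 0  ⟹  sig = ⟨2 | 0⟩
  P = {4,7}:  v_{4} + v_{7} = 0  ⟹  sig = ⟨2 | 0⟩
  P = {1,2}:  v_{1} + v_{2} = v_{3}  ⟹  sig = ⟨2 | 1⟩
  P = {1,5}:  v_{1} + v_{5} = v_{4}  ⟹  sig = ⟨2 | 1⟩
  P = {1,7}:  v_{1} + v_{7} = v_{2}  ⟹  sig = ⟨2 | 1⟩
  P = {2,4}:  v_{2} + v_{4} = v_{1}  ⟹  sig = ⟨2 | 1⟩
  P = {2,7}:  v_{2} + v_{7} = v_{6}  ⟹  sig = ⟨2 | 1⟩
  P = {3,5}:  v_{3} + v_{5} = v_{1}  ⟹  sig = ⟨2 | 1⟩
  P = {4,6}:  v_{4} + v_{6} = v_{2}  ⟹  sig = ⟨2 | 1⟩
  P = {5,6}:  v_{5} + v_{6} = v_{7}  ⟹  sig = ⟨2 | 1⟩
  P = {1,6}:  v_{1} + v_{6} = 2·v_{2}  ⟹  sig = ⟨2 | 2⟩
  P = {3,4}:  v_{3} + v_{4} = 2·v_{1}  ⟹  sig = ⟨2 | 2⟩
  P = {3,7}:  v_{3} + v_{7} = 2·v_{2}  ⟹  sig = ⟨2 | 2⟩
  P = {3,6}:  v_{3} + v_{6} = 3·v_{2}  ⟹  sig = ⟨2 | 3⟩

Signatures (|P|; sorted positive RHS coefficients), sorted:
{ ⟨2 | 0⟩ ×2,  ⟨2 | 1⟩ ×8,  ⟨2 | 2⟩ ×3,  ⟨2 | 3⟩ }


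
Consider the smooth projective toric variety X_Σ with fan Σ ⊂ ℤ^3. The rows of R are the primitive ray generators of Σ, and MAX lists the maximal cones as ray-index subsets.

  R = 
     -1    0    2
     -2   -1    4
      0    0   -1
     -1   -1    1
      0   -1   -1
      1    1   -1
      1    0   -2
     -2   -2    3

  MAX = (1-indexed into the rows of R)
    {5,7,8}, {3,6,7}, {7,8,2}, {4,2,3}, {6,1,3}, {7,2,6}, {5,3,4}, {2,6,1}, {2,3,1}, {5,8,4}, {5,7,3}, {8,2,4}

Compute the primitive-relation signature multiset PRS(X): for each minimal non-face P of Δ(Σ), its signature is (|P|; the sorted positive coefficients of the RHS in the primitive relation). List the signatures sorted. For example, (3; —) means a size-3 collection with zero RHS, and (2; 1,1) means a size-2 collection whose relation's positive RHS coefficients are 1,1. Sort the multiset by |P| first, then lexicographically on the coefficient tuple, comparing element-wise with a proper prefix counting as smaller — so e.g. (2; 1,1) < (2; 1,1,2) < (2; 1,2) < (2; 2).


|primitive collections| = 12. Relations:

  P={1,7}:  v_{1} + v_{7} = 0  so sig = (2; —)
  P={4,6}:  v_{4} + v_{6} = 0  so sig = (2; —)
  P={1,5}:  v_{1} + v_{5} = v_{4}  so sig = (2; 1)
  P={2,5}:  v_{2} + v_{5} = v_{8}  so sig = (2; 1)
  P={4,7}:  v_{4} + v_{7} = v_{5}  so sig = (2; 1)
  P={5,6}:  v_{5} + v_{6} = v_{7}  so sig = (2; 1)
  P={1,4}:  v_{1} + v_{4} = v_{2} + v_{3}  so sig = (2; 1,1)
  P={1,8}:  v_{1} + v_{8} = v_{2} + v_{4}  so sig = (2; 1,1)
  P={6,8}:  v_{6} + v_{8} = v_{2} + v_{7}  so sig = (2; 1,1)
  P={3,8}:  v_{3} + v_{8} = 2·v_{4}  so sig = (2; 2)
  P={2,3,6}:  v_{2} + v_{3} + v_{6} = v_{1}  so sig = (3; 1)
  P={2,3,7}:  v_{2} + v_{3} + v_{7} = v_{4}  so sig = (3; 1)

Sorted signature multiset PRS(X):
    (2; —)
    (2; —)
    (2; 1)
    (2; 1)
    (2; 1)
    (2; 1)
    (2; 1,1)
    (2; 1,1)
    (2; 1,1)
    (2; 2)
    (3; 1)
    (3; 1)


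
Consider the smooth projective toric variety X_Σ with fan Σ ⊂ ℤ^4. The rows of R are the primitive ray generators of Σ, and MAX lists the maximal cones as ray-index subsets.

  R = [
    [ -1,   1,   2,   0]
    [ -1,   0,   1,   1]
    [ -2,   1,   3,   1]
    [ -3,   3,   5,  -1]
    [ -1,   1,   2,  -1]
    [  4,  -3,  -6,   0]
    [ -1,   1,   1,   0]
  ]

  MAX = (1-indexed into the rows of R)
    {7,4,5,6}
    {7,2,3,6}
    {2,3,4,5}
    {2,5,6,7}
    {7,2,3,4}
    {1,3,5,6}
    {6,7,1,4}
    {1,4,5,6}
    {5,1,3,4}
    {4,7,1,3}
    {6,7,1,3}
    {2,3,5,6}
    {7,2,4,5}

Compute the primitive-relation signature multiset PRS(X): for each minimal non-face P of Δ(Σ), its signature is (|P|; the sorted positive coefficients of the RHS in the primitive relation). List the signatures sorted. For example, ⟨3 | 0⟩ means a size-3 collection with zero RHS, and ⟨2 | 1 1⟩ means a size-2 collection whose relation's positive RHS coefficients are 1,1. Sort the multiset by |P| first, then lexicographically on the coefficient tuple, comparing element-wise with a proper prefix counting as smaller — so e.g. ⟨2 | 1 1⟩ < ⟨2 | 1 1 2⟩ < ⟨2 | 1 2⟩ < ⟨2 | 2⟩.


Minimal non-faces — 5 found among 7 rays, 13 max cones:

  {1,2}:  v_{1} + v_{2} = v_{3} ; sig = ⟨2 | 1⟩
  {2,4,6}:  v_{2} + v_{4} + v_{6} = 0 ; sig = ⟨3 | 0⟩
  {1,5,7}:  v_{1} + v_{5} + v_{7} = v_{4} ; sig = ⟨3 | 1⟩
  {3,4,6}:  v_{3} + v_{4} + v_{6} = v_{1} ; sig = ⟨3 | 1⟩
  {3,5,7}:  v_{3} + v_{5} + v_{7} = v_{2} + v_{4} ; sig = ⟨3 | 1 1⟩

Hence PRS(X_Σ) =
[⟨2 | 1⟩, ⟨3 | 0⟩, ⟨3 | 1⟩, ⟨3 | 1⟩, ⟨3 | 1 1⟩]


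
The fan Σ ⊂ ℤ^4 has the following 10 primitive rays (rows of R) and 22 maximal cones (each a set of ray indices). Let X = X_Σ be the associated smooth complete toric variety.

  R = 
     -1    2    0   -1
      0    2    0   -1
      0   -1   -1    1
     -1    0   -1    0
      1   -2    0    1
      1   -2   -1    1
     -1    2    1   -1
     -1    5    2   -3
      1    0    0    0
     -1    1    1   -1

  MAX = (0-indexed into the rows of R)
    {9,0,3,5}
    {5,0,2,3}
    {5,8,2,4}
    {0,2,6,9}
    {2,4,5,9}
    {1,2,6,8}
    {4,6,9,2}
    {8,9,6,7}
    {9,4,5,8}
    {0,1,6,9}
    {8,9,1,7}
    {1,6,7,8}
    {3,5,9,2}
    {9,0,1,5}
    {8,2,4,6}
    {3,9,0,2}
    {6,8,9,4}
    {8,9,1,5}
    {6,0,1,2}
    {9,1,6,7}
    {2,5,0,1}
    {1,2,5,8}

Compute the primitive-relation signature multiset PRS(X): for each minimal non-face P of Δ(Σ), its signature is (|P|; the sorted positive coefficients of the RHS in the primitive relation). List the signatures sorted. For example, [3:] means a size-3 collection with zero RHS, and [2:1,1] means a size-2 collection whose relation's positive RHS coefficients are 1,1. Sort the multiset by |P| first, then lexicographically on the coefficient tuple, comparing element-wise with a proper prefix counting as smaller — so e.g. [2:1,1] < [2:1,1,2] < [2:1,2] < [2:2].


Δ(Σ) — 10 vertices, 17 min non-faces:

  • {0,4}:  v_{0} + v_{4} = 0  ⇒ sig = [2:]
  • {5,6}:  v_{5} + v_{6} = 0  ⇒ sig = [2:]
  • {0,8}:  v_{0} + v_{8} = v_{1}  ⇒ sig = [2:1]
  • {1,4}:  v_{1} + v_{4} = v_{8}  ⇒ sig = [2:1]
  • {2,7}:  v_{2} + v_{7} = v_{1} + v_{6}  ⇒ sig = [2:1,1]
  • {3,8}:  v_{3} + v_{8} = v_{0} + v_{5}  ⇒ sig = [2:1,1]
  • {3,4}:  v_{3} + v_{4} = v_{2} + v_{5} + v_{9}  ⇒ sig = [2:1,1,1]
  • {3,6}:  v_{3} + v_{6} = v_{0} + v_{2} + v_{9}  ⇒ sig = [2:1,1,1]
  • {3,7}:  v_{3} + v_{7} = v_{0} + v_{1} + v_{9}  ⇒ sig = [2:1,1,1]
  • {5,7}:  v_{5} + v_{7} = v_{1} + v_{8} + v_{9}  ⇒ sig = [2:1,1,1]
  • {0,7}:  v_{0} + v_{7} = 2·v_{1} + v_{6} + v_{9}  ⇒ sig = [2:1,1,2]
  • {4,7}:  v_{4} + v_{7} = v_{6} + 2·v_{8} + v_{9}  ⇒ sig = [2:1,1,2]
  • {1,3}:  v_{1} + v_{3} = 2·v_{0} + v_{5}  ⇒ sig = [2:1,2]
  • {2,8,9}:  v_{2} + v_{8} + v_{9} = 0  ⇒ sig = [3:]
  • {1,2,9}:  v_{1} + v_{2} + v_{9} = v_{0}  ⇒ sig = [3:1]
  • {0,2,5,9}:  v_{0} + v_{2} + v_{5} + v_{9} = v_{3}  ⇒ sig = [4:1]
  • {1,6,8,9}:  v_{1} + v_{6} + v_{8} + v_{9} = v_{7}  ⇒ sig = [4:1]

Sorted signature multiset PRS(X):
    |P|=2: 13 collections, coeffs (), (), (1), (1), (1,1), (1,1), (1,1,1), (1,1,1), (1,1,1), (1,1,1), (1,1,2), (1,1,2), (1,2)
    |P|=3: 2 collections, coeffs (), (1)
    |P|=4: 2 collections, coeffs (1), (1)


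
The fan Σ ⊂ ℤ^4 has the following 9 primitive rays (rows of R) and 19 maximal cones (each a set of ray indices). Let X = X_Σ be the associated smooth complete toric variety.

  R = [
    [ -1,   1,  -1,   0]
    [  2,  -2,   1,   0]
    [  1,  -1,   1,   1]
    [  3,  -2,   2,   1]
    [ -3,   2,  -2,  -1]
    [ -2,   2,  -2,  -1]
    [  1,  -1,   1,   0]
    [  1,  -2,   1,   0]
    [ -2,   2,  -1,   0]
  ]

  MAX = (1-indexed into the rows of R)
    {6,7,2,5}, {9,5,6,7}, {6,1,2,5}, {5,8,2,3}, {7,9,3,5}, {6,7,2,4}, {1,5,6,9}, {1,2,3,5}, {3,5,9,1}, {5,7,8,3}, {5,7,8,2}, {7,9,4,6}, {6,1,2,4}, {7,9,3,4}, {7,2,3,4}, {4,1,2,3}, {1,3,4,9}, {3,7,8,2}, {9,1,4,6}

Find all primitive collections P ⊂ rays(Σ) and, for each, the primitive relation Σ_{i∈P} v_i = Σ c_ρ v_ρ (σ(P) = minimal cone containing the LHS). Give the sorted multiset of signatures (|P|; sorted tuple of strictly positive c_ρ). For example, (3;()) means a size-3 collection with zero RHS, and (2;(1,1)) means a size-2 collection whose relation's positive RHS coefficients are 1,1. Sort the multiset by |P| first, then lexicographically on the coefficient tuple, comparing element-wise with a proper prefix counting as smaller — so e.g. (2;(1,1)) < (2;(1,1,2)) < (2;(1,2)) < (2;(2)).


Δ(Σ) — 9 vertices, 9 min non-faces:

  • {1,7}:  v_{1} + v_{7} = 0 ; sig = (2;())
  • {2,9}:  v_{2} + v_{9} = 0 ; sig = (2;())
  • {4,5}:  v_{4} + v_{5} = 0 ; sig = (2;())
  • {3,6}:  v_{3} + v_{6} = v_{1} ; sig = (2;(1))
  • {6,8}:  v_{6} + v_{8} = v_{2} + v_{5} ; sig = (2;(1,1))
  • {1,8}:  v_{1} + v_{8} = v_{2} + v_{3} + v_{5} ; sig = (2;(1,1,1))
  • {4,8}:  v_{4} + v_{8} = v_{2} + v_{3} + v_{7} ; sig = (2;(1,1,1))
  • {8,9}:  v_{8} + v_{9} = v_{3} + v_{5} + v_{7} ; sig = (2;(1,1,1))
  • {2,3,5,7}:  v_{2} + v_{3} + v_{5} + v_{7} = v_{8} ; sig = (4;(1))

Signatures (|P|; sorted positive RHS coefficients), sorted:
[(2;()), (2;()), (2;()), (2;(1)), (2;(1,1)), (2;(1,1,1)), (2;(1,1,1)), (2;(1,1,1)), (4;(1))]


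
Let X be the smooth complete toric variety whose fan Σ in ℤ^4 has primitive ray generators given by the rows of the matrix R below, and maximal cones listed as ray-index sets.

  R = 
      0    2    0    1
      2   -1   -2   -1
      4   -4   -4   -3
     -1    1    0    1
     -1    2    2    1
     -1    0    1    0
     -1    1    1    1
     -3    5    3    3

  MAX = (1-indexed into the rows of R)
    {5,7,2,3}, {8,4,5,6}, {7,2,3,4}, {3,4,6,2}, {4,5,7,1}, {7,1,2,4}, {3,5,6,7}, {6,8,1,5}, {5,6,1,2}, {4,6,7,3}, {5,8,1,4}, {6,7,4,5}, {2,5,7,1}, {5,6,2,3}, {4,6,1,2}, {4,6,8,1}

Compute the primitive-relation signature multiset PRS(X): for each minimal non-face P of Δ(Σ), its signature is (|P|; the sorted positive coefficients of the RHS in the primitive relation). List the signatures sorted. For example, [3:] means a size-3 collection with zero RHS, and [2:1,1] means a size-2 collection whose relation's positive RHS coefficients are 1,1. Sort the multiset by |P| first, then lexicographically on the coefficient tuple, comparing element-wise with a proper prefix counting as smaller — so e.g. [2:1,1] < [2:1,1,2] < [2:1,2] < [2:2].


Primitive collections (9):

  P={3,8}:  v_{3} + v_{8} = v_{1} + v_{2} + v_{6}  ⇒ sig = [2:1,1,1]
  P={2,8}:  v_{2} + v_{8} = 2·v_{1} + v_{6}  ⇒ sig = [2:1,2]
  P={1,3}:  v_{1} + v_{3} = 2·v_{2}  ⇒ sig = [2:2]
  P={7,8}:  v_{7} + v_{8} = 2·v_{4} + 2·v_{5}  ⇒ sig = [2:2,2]
  P={2,6,7}:  v_{2} + v_{6} + v_{7} = 0  ⇒ sig = [3:]
  P={2,4,5}:  v_{2} + v_{4} + v_{5} = v_{1}  ⇒ sig = [3:1]
  P={3,4,5}:  v_{3} + v_{4} + v_{5} = v_{2}  ⇒ sig = [3:1]
  P={1,6,7}:  v_{1} + v_{6} + v_{7} = v_{4} + v_{5}  ⇒ sig = [3:1,1]
  P={1,4,5,6}:  v_{1} + v_{4} + v_{5} + v_{6} = v_{8}  ⇒ sig = [4:1]

Sorted signature multiset PRS(X):
    [2:1,1,1]
    [2:1,2]
    [2:2]
    [2:2,2]
    [3:]
    [3:1]
    [3:1]
    [3:1,1]
    [4:1]


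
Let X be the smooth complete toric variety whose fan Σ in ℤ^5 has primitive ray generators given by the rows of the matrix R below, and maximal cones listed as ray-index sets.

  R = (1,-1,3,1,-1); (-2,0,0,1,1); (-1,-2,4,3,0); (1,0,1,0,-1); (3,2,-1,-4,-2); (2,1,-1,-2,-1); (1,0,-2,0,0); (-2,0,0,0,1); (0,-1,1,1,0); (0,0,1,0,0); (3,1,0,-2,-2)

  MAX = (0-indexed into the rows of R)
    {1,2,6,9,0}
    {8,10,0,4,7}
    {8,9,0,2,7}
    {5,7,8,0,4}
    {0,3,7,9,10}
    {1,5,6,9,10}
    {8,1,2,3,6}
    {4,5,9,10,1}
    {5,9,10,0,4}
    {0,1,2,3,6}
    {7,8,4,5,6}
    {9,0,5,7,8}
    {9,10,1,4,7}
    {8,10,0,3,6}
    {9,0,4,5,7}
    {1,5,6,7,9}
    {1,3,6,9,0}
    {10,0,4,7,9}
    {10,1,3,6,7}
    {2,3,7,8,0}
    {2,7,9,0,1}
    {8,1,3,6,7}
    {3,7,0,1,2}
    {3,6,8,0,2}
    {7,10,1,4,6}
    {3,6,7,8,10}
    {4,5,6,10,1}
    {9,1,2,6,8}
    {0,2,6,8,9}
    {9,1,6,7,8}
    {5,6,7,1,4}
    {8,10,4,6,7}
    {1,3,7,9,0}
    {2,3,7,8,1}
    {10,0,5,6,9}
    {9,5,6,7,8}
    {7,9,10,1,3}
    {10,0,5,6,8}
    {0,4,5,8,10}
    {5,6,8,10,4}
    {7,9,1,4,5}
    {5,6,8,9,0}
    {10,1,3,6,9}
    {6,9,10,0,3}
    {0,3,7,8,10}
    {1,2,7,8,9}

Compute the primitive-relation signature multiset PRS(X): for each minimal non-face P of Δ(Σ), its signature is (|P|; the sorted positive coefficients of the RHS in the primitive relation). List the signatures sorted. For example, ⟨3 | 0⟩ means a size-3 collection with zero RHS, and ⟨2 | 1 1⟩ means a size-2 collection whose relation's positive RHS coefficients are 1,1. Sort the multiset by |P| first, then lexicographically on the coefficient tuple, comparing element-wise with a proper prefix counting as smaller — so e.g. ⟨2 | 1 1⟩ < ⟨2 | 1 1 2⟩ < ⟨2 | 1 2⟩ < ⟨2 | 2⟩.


23 collections generate NE(X_Σ); each relation:

  P = {2,5}:  v_{2} + v_{5} = v_{0}  ⟹  sig = ⟨2 | 1⟩
  P = {3,5}:  v_{3} + v_{5} = v_{10}  ⟹  sig = ⟨2 | 1⟩
  P = {2,10}:  v_{2} + v_{10} = v_{0} + v_{3}  ⟹  sig = ⟨2 | 1 1⟩
  P = {2,4}:  v_{2} + v_{4} = v_{0} + v_{7} + v_{10}  ⟹  sig = ⟨2 | 1 1 1⟩
  P = {3,4}:  v_{3} + v_{4} = v_{7} + 2·v_{10}  ⟹  sig = ⟨2 | 1 2⟩
  P = {1,5,8}:  v_{1} + v_{5} + v_{8} = 0  ⟹  sig = ⟨3 | 0⟩
  P = {0,1,8}:  v_{0} + v_{1} + v_{8} = v_{2}  ⟹  sig = ⟨3 | 1⟩
  P = {0,6,7}:  v_{0} + v_{6} + v_{7} = v_{8}  ⟹  sig = ⟨3 | 1⟩
  P = {1,8,10}:  v_{1} + v_{8} + v_{10} = v_{3}  ⟹  sig = ⟨3 | 1⟩
  P = {3,8,9}:  v_{3} + v_{8} + v_{9} = v_{0}  ⟹  sig = ⟨3 | 1⟩
  P = {5,7,10}:  v_{5} + v_{7} + v_{10} = v_{4}  ⟹  sig = ⟨3 | 1⟩
  P = {0,1,5}:  v_{0} + v_{1} + v_{5} = v_{3} + v_{9}  ⟹  sig = ⟨3 | 1 1⟩
  P = {1,4,8}:  v_{1} + v_{4} + v_{8} = v_{7} + v_{10}  ⟹  sig = ⟨3 | 1 1⟩
  P = {8,9,10}:  v_{8} + v_{9} + v_{10} = v_{0} + v_{5}  ⟹  sig = ⟨3 | 1 1⟩
  P = {0,4,6}:  v_{0} + v_{4} + v_{6} = v_{5} + v_{8} + v_{10}  ⟹  sig = ⟨3 | 1 1 1⟩
  P = {0,1,4}:  v_{0} + v_{1} + v_{4} = v_{3} + v_{7} + v_{9} + v_{10}  ⟹  sig = ⟨3 | 1 1 1 1⟩
  P = {4,8,9}:  v_{4} + v_{8} + v_{9} = v_{0} + 2·v_{5} + v_{7}  ⟹  sig = ⟨3 | 1 1 2⟩
  P = {0,1,10}:  v_{0} + v_{1} + v_{10} = 2·v_{3} + v_{9}  ⟹  sig = ⟨3 | 1 2⟩
  P = {2,3,9}:  v_{2} + v_{3} + v_{9} = 2·v_{0} + v_{1}  ⟹  sig = ⟨3 | 1 2⟩
  P = {2,6,7}:  v_{2} + v_{6} + v_{7} = v_{1} + 2·v_{8}  ⟹  sig = ⟨3 | 1 2⟩
  P = {4,6,9}:  v_{4} + v_{6} + v_{9} = 2·v_{5}  ⟹  sig = ⟨3 | 2⟩
  P = {3,6,7,9}:  v_{3} + v_{6} + v_{7} + v_{9} = 0  ⟹  sig = ⟨4 | 0⟩
  P = {6,7,9,10}:  v_{6} + v_{7} + v_{9} + v_{10} = v_{5}  ⟹  sig = ⟨4 | 1⟩

Sorted signature multiset PRS(X):
    |P|=2: 5 collections, coeffs (1), (1), (1,1), (1,1,1), (1,2)
    |P|=3: 16 collections, coeffs (), (1), (1), (1), (1), (1), (1,1), (1,1), (1,1), (1,1,1), (1,1,1,1), (1,1,2), (1,2), (1,2), (1,2), (2)
    |P|=4: 2 collections, coeffs (), (1)


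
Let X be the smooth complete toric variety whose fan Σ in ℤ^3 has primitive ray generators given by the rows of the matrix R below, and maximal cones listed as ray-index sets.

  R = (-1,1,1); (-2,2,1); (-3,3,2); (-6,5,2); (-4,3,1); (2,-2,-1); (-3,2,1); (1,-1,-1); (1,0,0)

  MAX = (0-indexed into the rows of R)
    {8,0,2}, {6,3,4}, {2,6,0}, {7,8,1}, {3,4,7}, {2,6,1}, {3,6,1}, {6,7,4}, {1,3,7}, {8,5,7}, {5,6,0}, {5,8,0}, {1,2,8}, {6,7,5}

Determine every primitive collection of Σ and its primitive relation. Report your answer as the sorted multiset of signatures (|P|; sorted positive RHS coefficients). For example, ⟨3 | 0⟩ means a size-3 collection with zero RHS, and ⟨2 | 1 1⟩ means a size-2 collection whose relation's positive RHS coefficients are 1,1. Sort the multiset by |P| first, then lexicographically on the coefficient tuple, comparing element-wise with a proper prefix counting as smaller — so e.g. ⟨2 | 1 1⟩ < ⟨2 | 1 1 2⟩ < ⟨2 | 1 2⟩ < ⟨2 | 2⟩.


17 collections generate NE(X_Σ); each relation:

  {0,7}:  v_{0} + v_{7} = 0 ; sig = ⟨2 | 0⟩
  {1,5}:  v_{1} + v_{5} = 0 ; sig = ⟨2 | 0⟩
  {0,1}:  v_{0} + v_{1} = v_{2} ; sig = ⟨2 | 1⟩
  {1,4}:  v_{1} + v_{4} = v_{3} ; sig = ⟨2 | 1⟩
  {2,5}:  v_{2} + v_{5} = v_{0} ; sig = ⟨2 | 1⟩
  {2,7}:  v_{2} + v_{7} = v_{1} ; sig = ⟨2 | 1⟩
  {3,5}:  v_{3} + v_{5} = v_{4} ; sig = ⟨2 | 1⟩
  {6,8}:  v_{6} + v_{8} = v_{1} ; sig = ⟨2 | 1⟩
  {0,4}:  v_{0} + v_{4} = v_{1} + v_{6} ; sig = ⟨2 | 1 1⟩
  {4,5}:  v_{4} + v_{5} = v_{6} + v_{7} ; sig = ⟨2 | 1 1⟩
  {0,3}:  v_{0} + v_{3} = 2·v_{1} + v_{6} ; sig = ⟨2 | 1 2⟩
  {2,4}:  v_{2} + v_{4} = 2·v_{1} + v_{6} ; sig = ⟨2 | 1 2⟩
  {4,8}:  v_{4} + v_{8} = 2·v_{1} + v_{7} ; sig = ⟨2 | 1 2⟩
  {2,3}:  v_{2} + v_{3} = 3·v_{1} + v_{6} ; sig = ⟨2 | 1 3⟩
  {3,8}:  v_{3} + v_{8} = 3·v_{1} + v_{7} ; sig = ⟨2 | 1 3⟩
  {1,6,7}:  v_{1} + v_{6} + v_{7} = v_{4} ; sig = ⟨3 | 1⟩
  {3,6,7}:  v_{3} + v_{6} + v_{7} = 2·v_{4} ; sig = ⟨3 | 2⟩

Hence PRS(X_Σ) =
    |P|=2: 15 collections, coeffs (), (), (1), (1), (1), (1), (1), (1), (1,1), (1,1), (1,2), (1,2), (1,2), (1,3), (1,3)
    |P|=3: 2 collections, coeffs (1), (2)


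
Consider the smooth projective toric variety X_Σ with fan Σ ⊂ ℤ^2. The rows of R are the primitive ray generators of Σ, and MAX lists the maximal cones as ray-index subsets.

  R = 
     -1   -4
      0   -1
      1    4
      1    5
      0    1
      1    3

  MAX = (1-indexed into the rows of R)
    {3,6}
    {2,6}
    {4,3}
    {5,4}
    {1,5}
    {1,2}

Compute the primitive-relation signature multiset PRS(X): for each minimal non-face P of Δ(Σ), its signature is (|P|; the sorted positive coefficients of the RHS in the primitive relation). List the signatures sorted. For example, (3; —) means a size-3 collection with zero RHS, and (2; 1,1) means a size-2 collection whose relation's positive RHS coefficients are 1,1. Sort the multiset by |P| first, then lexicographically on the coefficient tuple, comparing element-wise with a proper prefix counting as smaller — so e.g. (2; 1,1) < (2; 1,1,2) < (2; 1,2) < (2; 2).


Δ(Σ) — 6 vertices, 9 min non-faces:

  P = {1,3}:  v_{1} + v_{3} = 0  →  sig = (2; —)
  P = {2,5}:  v_{2} + v_{5} = 0  →  sig = (2; —)
  P = {1,4}:  v_{1} + v_{4} = v_{5}  →  sig = (2; 1)
  P = {1,6}:  v_{1} + v_{6} = v_{2}  →  sig = (2; 1)
  P = {2,3}:  v_{2} + v_{3} = v_{6}  →  sig = (2; 1)
  P = {2,4}:  v_{2} + v_{4} = v_{3}  →  sig = (2; 1)
  P = {3,5}:  v_{3} + v_{5} = v_{4}  →  sig = (2; 1)
  P = {5,6}:  v_{5} + v_{6} = v_{3}  →  sig = (2; 1)
  P = {4,6}:  v_{4} + v_{6} = 2·v_{3}  →  sig = (2; 2)

Sorted signature multiset PRS(X):
    |P|=2: 9 collections, coeffs (), (), (1), (1), (1), (1), (1), (1), (2)


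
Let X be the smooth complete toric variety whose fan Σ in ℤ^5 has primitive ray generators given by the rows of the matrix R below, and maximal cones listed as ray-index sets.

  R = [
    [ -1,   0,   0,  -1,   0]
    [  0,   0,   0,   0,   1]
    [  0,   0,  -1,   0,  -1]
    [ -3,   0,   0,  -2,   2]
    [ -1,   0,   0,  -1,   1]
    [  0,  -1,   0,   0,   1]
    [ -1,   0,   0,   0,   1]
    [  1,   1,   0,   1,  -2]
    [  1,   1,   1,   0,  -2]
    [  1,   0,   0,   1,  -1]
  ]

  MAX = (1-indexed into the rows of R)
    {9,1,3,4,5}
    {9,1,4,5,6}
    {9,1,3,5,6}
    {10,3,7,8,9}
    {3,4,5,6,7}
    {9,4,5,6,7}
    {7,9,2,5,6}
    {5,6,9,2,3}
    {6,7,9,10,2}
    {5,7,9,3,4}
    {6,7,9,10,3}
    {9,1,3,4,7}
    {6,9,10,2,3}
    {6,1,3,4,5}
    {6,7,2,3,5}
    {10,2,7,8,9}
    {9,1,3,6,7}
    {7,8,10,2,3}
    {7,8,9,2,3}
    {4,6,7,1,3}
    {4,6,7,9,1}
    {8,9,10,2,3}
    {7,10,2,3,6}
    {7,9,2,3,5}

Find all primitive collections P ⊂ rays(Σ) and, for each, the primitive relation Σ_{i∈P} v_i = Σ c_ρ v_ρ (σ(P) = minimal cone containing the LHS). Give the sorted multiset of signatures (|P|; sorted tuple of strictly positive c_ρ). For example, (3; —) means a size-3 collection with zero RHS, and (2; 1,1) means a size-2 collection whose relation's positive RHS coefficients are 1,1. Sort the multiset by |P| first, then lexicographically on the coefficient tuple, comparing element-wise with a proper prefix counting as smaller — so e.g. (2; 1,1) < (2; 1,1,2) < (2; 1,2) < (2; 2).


14 collections generate NE(X_Σ); each relation:

  P={5,10}:  v_{5} + v_{10} = 0 — sig = (2; —)
  P={1,2}:  v_{1} + v_{2} = v_{5} — sig = (2; 1)
  P={6,8}:  v_{6} + v_{8} = v_{10} — sig = (2; 1)
  P={4,10}:  v_{4} + v_{10} = v_{1} + v_{7} — sig = (2; 1,1)
  P={1,8}:  v_{1} + v_{8} = v_{3} + v_{7} + v_{9} — sig = (2; 1,1,1)
  P={1,10}:  v_{1} + v_{10} = v_{3} + v_{6} + v_{7} + v_{9} — sig = (2; 1,1,1,1)
  P={5,8}:  v_{5} + v_{8} = v_{2} + v_{3} + v_{7} + v_{9} — sig = (2; 1,1,1,1)
  P={4,8}:  v_{4} + v_{8} = v_{3} + v_{5} + 2·v_{7} + v_{9} — sig = (2; 1,1,1,2)
  P={2,4}:  v_{2} + v_{4} = 2·v_{5} + v_{7} — sig = (2; 1,2)
  P={1,5,7}:  v_{1} + v_{5} + v_{7} = v_{4} — sig = (3; 1)
  P={3,4,6,9}:  v_{3} + v_{4} + v_{6} + v_{9} = 2·v_{1} — sig = (4; 2)
  P={2,3,6,7,9}:  v_{2} + v_{3} + v_{6} + v_{7} + v_{9} = 0 — sig = (5; —)
  P={2,3,7,9,10}:  v_{2} + v_{3} + v_{7} + v_{9} + v_{10} = v_{8} — sig = (5; 1)
  P={3,5,6,7,9}:  v_{3} + v_{5} + v_{6} + v_{7} + v_{9} = v_{1} — sig = (5; 1)

so the primitive-relation signature multiset is
{ (2; —),  (2; 1) ×2,  (2; 1,1),  (2; 1,1,1),  (2; 1,1,1,1) ×2,  (2; 1,1,1,2),  (2; 1,2),  (3; 1),  (4; 2),  (5; —),  (5; 1) ×2 }


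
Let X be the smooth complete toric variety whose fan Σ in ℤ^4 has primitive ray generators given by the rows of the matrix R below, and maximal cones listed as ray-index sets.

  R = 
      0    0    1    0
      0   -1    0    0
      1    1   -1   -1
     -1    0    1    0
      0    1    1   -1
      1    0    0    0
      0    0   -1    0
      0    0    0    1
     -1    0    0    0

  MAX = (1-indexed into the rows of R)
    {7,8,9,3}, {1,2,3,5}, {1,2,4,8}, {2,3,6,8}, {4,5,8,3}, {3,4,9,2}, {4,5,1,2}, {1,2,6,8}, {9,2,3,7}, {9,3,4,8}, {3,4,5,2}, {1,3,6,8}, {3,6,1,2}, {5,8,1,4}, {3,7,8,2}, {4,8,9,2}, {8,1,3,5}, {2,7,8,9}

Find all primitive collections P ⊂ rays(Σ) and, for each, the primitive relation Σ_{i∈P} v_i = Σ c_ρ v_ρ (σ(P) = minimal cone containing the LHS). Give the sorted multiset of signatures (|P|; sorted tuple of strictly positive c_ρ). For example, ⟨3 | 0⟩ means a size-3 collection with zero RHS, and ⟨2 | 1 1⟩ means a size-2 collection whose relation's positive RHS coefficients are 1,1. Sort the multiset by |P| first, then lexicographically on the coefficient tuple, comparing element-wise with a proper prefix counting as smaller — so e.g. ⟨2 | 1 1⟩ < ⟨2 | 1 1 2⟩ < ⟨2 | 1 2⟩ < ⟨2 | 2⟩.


Minimal non-faces — 14 found among 9 rays, 18 max cones:

  {1,7}:  v_{1} + v_{7} = 0  so sig = ⟨2 | 0⟩
  {6,9}:  v_{6} + v_{9} = 0  so sig = ⟨2 | 0⟩
  {1,9}:  v_{1} + v_{9} = v_{4}  so sig = ⟨2 | 1⟩
  {4,6}:  v_{4} + v_{6} = v_{1}  so sig = ⟨2 | 1⟩
  {4,7}:  v_{4} + v_{7} = v_{9}  so sig = ⟨2 | 1⟩
  {5,7}:  v_{5} + v_{7} = v_{3} + v_{4}  so sig = ⟨2 | 1 1⟩
  {6,7}:  v_{6} + v_{7} = v_{2} + v_{3} + v_{8}  so sig = ⟨2 | 1 1 1⟩
  {5,6}:  v_{5} + v_{6} = 2·v_{1} + v_{3}  so sig = ⟨2 | 1 2⟩
  {5,9}:  v_{5} + v_{9} = v_{3} + 2·v_{4}  so sig = ⟨2 | 1 2⟩
  {1,3,4}:  v_{1} + v_{3} + v_{4} = v_{5}  so sig = ⟨3 | 1⟩
  {2,5,8}:  v_{2} + v_{5} + v_{8} = v_{1}  so sig = ⟨3 | 1⟩
  {2,3,4,8}:  v_{2} + v_{3} + v_{4} + v_{8} = 0  so sig = ⟨4 | 0⟩
  {1,2,3,8}:  v_{1} + v_{2} + v_{3} + v_{8} = v_{6}  so sig = ⟨4 | 1⟩
  {2,3,8,9}:  v_{2} + v_{3} + v_{8} + v_{9} = v_{7}  so sig = ⟨4 | 1⟩

Sorted signature multiset PRS(X):
[⟨2 | 0⟩, ⟨2 | 0⟩, ⟨2 | 1⟩, ⟨2 | 1⟩, ⟨2 | 1⟩, ⟨2 | 1 1⟩, ⟨2 | 1 1 1⟩, ⟨2 | 1 2⟩, ⟨2 | 1 2⟩, ⟨3 | 1⟩, ⟨3 | 1⟩, ⟨4 | 0⟩, ⟨4 | 1⟩, ⟨4 | 1⟩]


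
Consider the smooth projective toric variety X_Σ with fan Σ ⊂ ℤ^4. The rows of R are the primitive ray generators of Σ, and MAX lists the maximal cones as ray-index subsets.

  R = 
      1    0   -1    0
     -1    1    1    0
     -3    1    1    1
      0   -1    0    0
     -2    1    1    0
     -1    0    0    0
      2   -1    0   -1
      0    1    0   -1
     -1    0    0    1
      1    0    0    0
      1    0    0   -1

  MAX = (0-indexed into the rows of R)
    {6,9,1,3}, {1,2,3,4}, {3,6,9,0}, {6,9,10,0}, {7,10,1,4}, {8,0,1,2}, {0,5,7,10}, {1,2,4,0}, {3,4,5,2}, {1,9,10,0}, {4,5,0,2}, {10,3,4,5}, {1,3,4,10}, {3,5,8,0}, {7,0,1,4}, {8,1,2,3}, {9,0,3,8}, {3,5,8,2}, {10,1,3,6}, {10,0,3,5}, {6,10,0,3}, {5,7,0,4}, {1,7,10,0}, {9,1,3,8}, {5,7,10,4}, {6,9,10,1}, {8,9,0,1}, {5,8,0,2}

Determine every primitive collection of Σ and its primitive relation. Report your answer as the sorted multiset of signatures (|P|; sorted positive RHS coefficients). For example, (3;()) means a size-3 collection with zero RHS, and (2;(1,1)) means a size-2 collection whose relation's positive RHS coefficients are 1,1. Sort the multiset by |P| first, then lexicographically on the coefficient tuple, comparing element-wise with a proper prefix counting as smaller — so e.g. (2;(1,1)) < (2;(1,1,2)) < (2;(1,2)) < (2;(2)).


22 collections generate NE(X_Σ); each relation:

  {5,9}:  v_{5} + v_{9} = 0  →  sig = (2;())
  {8,10}:  v_{8} + v_{10} = 0  →  sig = (2;())
  {1,5}:  v_{1} + v_{5} = v_{4}  →  sig = (2;(1))
  {2,10}:  v_{2} + v_{10} = v_{4}  →  sig = (2;(1))
  {4,8}:  v_{4} + v_{8} = v_{2}  →  sig = (2;(1))
  {4,9}:  v_{4} + v_{9} = v_{1}  →  sig = (2;(1))
  {2,6}:  v_{2} + v_{6} = v_{1} + v_{3}  →  sig = (2;(1,1))
  {2,9}:  v_{2} + v_{9} = v_{1} + v_{8}  →  sig = (2;(1,1))
  {3,7}:  v_{3} + v_{7} = v_{5} + v_{10}  →  sig = (2;(1,1))
  {5,6}:  v_{5} + v_{6} = v_{3} + v_{10}  →  sig = (2;(1,1))
  {6,8}:  v_{6} + v_{8} = v_{3} + v_{9}  →  sig = (2;(1,1))
  {7,8}:  v_{7} + v_{8} = v_{0} + v_{4}  →  sig = (2;(1,1))
  {4,6}:  v_{4} + v_{6} = v_{1} + v_{3} + v_{10}  →  sig = (2;(1,1,1))
  {7,9}:  v_{7} + v_{9} = v_{0} + v_{1} + v_{10}  →  sig = (2;(1,1,1))
  {2,7}:  v_{2} + v_{7} = v_{0} + 2·v_{4}  →  sig = (2;(1,2))
  {6,7}:  v_{6} + v_{7} = 2·v_{10}  →  sig = (2;(2))
  {0,1,3}:  v_{0} + v_{1} + v_{3} = 0  →  sig = (3;())
  {0,3,4}:  v_{0} + v_{3} + v_{4} = v_{5}  →  sig = (3;(1))
  {0,4,10}:  v_{0} + v_{4} + v_{10} = v_{7}  →  sig = (3;(1))
  {3,9,10}:  v_{3} + v_{9} + v_{10} = v_{6}  →  sig = (3;(1))
  {0,1,6}:  v_{0} + v_{1} + v_{6} = v_{9} + v_{10}  →  sig = (3;(1,1))
  {0,2,3}:  v_{0} + v_{2} + v_{3} = v_{5} + v_{8}  →  sig = (3;(1,1))

so the primitive-relation signature multiset is
    |P|=2: 16 collections, coeffs (), (), (1), (1), (1), (1), (1,1), (1,1), (1,1), (1,1), (1,1), (1,1), (1,1,1), (1,1,1), (1,2), (2)
    |P|=3: 6 collections, coeffs (), (1), (1), (1), (1,1), (1,1)


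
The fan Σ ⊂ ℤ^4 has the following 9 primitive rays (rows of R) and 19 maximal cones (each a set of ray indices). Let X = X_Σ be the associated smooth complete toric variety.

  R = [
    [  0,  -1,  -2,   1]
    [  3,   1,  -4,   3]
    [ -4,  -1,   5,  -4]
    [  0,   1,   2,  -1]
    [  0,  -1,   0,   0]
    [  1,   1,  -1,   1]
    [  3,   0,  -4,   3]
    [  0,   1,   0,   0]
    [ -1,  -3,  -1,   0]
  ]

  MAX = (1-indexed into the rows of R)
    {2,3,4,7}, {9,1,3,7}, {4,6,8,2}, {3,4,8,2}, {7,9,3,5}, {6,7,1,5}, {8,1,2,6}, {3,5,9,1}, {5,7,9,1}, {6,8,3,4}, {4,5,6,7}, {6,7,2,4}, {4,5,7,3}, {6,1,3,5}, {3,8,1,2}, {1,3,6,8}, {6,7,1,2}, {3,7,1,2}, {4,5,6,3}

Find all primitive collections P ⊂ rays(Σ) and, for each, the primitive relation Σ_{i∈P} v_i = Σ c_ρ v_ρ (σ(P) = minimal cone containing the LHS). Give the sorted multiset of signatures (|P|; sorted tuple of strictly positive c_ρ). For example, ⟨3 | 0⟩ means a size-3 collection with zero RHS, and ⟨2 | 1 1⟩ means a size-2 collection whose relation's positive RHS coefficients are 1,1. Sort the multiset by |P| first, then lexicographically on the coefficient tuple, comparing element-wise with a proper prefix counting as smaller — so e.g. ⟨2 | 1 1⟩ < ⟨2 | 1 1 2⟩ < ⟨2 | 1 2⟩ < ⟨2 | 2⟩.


Δ(Σ) — 9 vertices, 11 min non-faces:

  P = {1,4}:  v_{1} + v_{4} = 0  ⟹  sig = ⟨2 | 0⟩
  P = {5,8}:  v_{5} + v_{8} = 0  ⟹  sig = ⟨2 | 0⟩
  P = {2,5}:  v_{2} + v_{5} = v_{7}  ⟹  sig = ⟨2 | 1⟩
  P = {7,8}:  v_{7} + v_{8} = v_{2}  ⟹  sig = ⟨2 | 1⟩
  P = {6,9}:  v_{6} + v_{9} = v_{1} + v_{5}  ⟹  sig = ⟨2 | 1 1⟩
  P = {4,9}:  v_{4} + v_{9} = v_{3} + v_{5} + v_{7}  ⟹  sig = ⟨2 | 1 1 1⟩
  P = {8,9}:  v_{8} + v_{9} = v_{1} + v_{3} + v_{7}  ⟹  sig = ⟨2 | 1 1 1⟩
  P = {2,9}:  v_{2} + v_{9} = v_{1} + v_{3} + 2·v_{7}  ⟹  sig = ⟨2 | 1 1 2⟩
  P = {3,6,7}:  v_{3} + v_{6} + v_{7} = 0  ⟹  sig = ⟨3 | 0⟩
  P = {2,3,6}:  v_{2} + v_{3} + v_{6} = v_{8}  ⟹  sig = ⟨3 | 1⟩
  P = {1,3,5,7}:  v_{1} + v_{3} + v_{5} + v_{7} = v_{9}  ⟹  sig = ⟨4 | 1⟩

Sorted signature multiset PRS(X):
    |P|=2: 8 collections, coeffs (), (), (1), (1), (1,1), (1,1,1), (1,1,1), (1,1,2)
    |P|=3: 2 collections, coeffs (), (1)
    |P|=4: 1 collection, coeffs (1)


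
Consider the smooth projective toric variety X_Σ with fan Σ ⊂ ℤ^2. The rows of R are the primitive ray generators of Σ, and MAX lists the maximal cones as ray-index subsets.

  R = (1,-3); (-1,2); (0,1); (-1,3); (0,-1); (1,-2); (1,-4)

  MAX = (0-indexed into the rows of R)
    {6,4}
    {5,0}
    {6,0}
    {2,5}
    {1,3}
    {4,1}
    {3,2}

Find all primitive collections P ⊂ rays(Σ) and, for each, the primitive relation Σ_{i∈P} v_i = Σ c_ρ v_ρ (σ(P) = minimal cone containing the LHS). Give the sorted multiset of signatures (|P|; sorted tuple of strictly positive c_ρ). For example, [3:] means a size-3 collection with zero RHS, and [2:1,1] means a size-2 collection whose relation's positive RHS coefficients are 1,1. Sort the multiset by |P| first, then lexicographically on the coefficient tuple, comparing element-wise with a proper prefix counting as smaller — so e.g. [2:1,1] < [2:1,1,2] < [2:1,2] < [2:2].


Δ(Σ) — 7 vertices, 14 min non-faces:

  P={0,3}:  v_{0} + v_{3} = 0 — sig = [2:]
  P={1,5}:  v_{1} + v_{5} = 0 — sig = [2:]
  P={2,4}:  v_{2} + v_{4} = 0 — sig = [2:]
  P={0,1}:  v_{0} + v_{1} = v_{4} — sig = [2:1]
  P={0,2}:  v_{0} + v_{2} = v_{5} — sig = [2:1]
  P={0,4}:  v_{0} + v_{4} = v_{6} — sig = [2:1]
  P={1,2}:  v_{1} + v_{2} = v_{3} — sig = [2:1]
  P={2,6}:  v_{2} + v_{6} = v_{0} — sig = [2:1]
  P={3,4}:  v_{3} + v_{4} = v_{1} — sig = [2:1]
  P={3,5}:  v_{3} + v_{5} = v_{2} — sig = [2:1]
  P={3,6}:  v_{3} + v_{6} = v_{4} — sig = [2:1]
  P={4,5}:  v_{4} + v_{5} = v_{0} — sig = [2:1]
  P={1,6}:  v_{1} + v_{6} = 2·v_{4} — sig = [2:2]
  P={5,6}:  v_{5} + v_{6} = 2·v_{0} — sig = [2:2]

Sorted signature multiset PRS(X):
{ [2:] ×3,  [2:1] ×9,  [2:2] ×2 }


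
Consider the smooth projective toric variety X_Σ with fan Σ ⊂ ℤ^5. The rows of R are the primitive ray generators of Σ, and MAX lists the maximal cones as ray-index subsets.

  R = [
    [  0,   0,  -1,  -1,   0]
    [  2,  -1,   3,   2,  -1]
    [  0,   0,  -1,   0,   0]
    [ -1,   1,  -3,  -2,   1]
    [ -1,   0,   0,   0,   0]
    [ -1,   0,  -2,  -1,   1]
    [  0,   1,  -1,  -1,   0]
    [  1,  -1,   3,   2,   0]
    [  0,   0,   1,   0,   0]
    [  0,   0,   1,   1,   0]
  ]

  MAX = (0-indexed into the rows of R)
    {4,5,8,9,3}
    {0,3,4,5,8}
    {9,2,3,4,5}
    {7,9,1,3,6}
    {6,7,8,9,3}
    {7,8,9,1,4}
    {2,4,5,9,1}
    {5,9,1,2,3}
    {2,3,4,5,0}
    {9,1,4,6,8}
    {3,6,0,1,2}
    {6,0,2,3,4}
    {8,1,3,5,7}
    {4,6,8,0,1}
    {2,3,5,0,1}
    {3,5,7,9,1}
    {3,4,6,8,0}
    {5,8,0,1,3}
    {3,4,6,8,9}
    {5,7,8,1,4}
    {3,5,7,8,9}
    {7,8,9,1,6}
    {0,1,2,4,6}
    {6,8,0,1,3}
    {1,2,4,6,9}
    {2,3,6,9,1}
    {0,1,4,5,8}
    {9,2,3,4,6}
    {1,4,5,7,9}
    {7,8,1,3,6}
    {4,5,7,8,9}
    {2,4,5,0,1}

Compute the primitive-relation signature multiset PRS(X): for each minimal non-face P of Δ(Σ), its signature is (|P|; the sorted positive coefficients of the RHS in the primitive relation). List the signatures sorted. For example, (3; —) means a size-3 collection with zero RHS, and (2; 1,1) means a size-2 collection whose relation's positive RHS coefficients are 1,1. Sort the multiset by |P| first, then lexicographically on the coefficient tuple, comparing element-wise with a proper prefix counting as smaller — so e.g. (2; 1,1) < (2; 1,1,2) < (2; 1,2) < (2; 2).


The 10 primitive collections of Σ (r=10, n=5):

  P = {0,9}:  v_{0} + v_{9} = 0  so sig = (2; —)
  P = {2,8}:  v_{2} + v_{8} = 0  so sig = (2; —)
  P = {5,6}:  v_{5} + v_{6} = v_{3}  so sig = (2; 1)
  P = {0,7}:  v_{0} + v_{7} = v_{1} + v_{5} + v_{8}  so sig = (2; 1,1,1)
  P = {2,7}:  v_{2} + v_{7} = v_{1} + v_{5} + v_{9}  so sig = (2; 1,1,1)
  P = {1,3,4}:  v_{1} + v_{3} + v_{4} = 0  so sig = (3; —)
  P = {4,6,7}:  v_{4} + v_{6} + v_{7} = v_{8} + v_{9}  so sig = (3; 1,1)
  P = {3,4,7}:  v_{3} + v_{4} + v_{7} = v_{5} + v_{8} + v_{9}  so sig = (3; 1,1,1)
  P = {1,5,8,9}:  v_{1} + v_{5} + v_{8} + v_{9} = v_{7}  so sig = (4; 1)
  P = {1,3,8,9}:  v_{1} + v_{3} + v_{8} + v_{9} = v_{6} + v_{7}  so sig = (4; 1,1)

Signatures (|P|; sorted positive RHS coefficients), sorted:
{ (2; —) ×2,  (2; 1),  (2; 1,1,1) ×2,  (3; —),  (3; 1,1),  (3; 1,1,1),  (4; 1),  (4; 1,1) }


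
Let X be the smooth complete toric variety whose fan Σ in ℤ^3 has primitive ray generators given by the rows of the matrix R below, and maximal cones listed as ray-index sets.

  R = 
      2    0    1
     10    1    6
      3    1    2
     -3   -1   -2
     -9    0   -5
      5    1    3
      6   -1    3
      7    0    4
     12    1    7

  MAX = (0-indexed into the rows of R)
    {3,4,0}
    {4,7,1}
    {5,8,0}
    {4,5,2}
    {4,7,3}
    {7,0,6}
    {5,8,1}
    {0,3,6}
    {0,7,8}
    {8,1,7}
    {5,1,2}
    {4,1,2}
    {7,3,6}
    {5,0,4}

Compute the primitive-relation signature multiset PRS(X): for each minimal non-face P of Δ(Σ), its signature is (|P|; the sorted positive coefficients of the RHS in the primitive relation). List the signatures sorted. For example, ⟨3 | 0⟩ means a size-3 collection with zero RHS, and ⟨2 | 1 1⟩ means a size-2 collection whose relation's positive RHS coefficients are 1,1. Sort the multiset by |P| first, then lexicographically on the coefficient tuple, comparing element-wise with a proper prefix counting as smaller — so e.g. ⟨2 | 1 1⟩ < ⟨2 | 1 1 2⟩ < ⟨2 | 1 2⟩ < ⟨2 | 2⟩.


Σ has 18 primitive collections:

  P={2,3}:  v_{2} + v_{3} = 0 — sig = ⟨2 | 0⟩
  P={0,1}:  v_{0} + v_{1} = v_{8} — sig = ⟨2 | 1⟩
  P={0,2}:  v_{0} + v_{2} = v_{5} — sig = ⟨2 | 1⟩
  P={1,3}:  v_{1} + v_{3} = v_{7} — sig = ⟨2 | 1⟩
  P={2,7}:  v_{2} + v_{7} = v_{1} — sig = ⟨2 | 1⟩
  P={3,5}:  v_{3} + v_{5} = v_{0} — sig = ⟨2 | 1⟩
  P={4,6}:  v_{4} + v_{6} = v_{3} — sig = ⟨2 | 1⟩
  P={4,8}:  v_{4} + v_{8} = v_{2} — sig = ⟨2 | 1⟩
  P={5,7}:  v_{5} + v_{7} = v_{8} — sig = ⟨2 | 1⟩
  P={2,6}:  v_{2} + v_{6} = v_{0} + v_{7} — sig = ⟨2 | 1 1⟩
  P={2,8}:  v_{2} + v_{8} = v_{1} + v_{5} — sig = ⟨2 | 1 1⟩
  P={3,8}:  v_{3} + v_{8} = v_{0} + v_{7} — sig = ⟨2 | 1 1⟩
  P={1,6}:  v_{1} + v_{6} = v_{0} + 2·v_{7} — sig = ⟨2 | 1 2⟩
  P={5,6}:  v_{5} + v_{6} = 2·v_{0} + v_{7} — sig = ⟨2 | 1 2⟩
  P={6,8}:  v_{6} + v_{8} = 2·v_{0} + 2·v_{7} — sig = ⟨2 | 2 2⟩
  P={0,4,7}:  v_{0} + v_{4} + v_{7} = 0 — sig = ⟨3 | 0⟩
  P={0,3,7}:  v_{0} + v_{3} + v_{7} = v_{6} — sig = ⟨3 | 1⟩
  P={1,4,5}:  v_{1} + v_{4} + v_{5} = 2·v_{2} — sig = ⟨3 | 2⟩

so the primitive-relation signature multiset is
{ ⟨2 | 0⟩,  ⟨2 | 1⟩ ×8,  ⟨2 | 1 1⟩ ×3,  ⟨2 | 1 2⟩ ×2,  ⟨2 | 2 2⟩,  ⟨3 | 0⟩,  ⟨3 | 1⟩,  ⟨3 | 2⟩ }


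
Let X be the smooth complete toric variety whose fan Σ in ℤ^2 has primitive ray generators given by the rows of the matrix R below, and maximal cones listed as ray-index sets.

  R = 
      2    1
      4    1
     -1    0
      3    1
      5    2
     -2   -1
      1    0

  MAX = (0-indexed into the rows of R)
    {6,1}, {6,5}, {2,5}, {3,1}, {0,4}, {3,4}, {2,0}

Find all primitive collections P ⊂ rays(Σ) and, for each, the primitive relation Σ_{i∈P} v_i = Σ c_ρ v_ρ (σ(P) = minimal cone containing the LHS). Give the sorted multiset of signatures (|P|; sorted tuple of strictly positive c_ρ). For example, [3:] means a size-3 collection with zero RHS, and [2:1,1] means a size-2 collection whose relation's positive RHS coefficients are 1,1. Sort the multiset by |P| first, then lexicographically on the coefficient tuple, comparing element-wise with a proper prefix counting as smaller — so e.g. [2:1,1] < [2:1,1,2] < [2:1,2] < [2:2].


14 collections generate NE(X_Σ); each relation:

  • {0,5}:  v_{0} + v_{5} = 0  so sig = [2:]
  • {2,6}:  v_{2} + v_{6} = 0  so sig = [2:]
  • {0,3}:  v_{0} + v_{3} = v_{4}  so sig = [2:1]
  • {0,6}:  v_{0} + v_{6} = v_{3}  so sig = [2:1]
  • {1,2}:  v_{1} + v_{2} = v_{3}  so sig = [2:1]
  • {2,3}:  v_{2} + v_{3} = v_{0}  so sig = [2:1]
  • {3,5}:  v_{3} + v_{5} = v_{6}  so sig = [2:1]
  • {3,6}:  v_{3} + v_{6} = v_{1}  so sig = [2:1]
  • {4,5}:  v_{4} + v_{5} = v_{3}  so sig = [2:1]
  • {0,1}:  v_{0} + v_{1} = 2·v_{3}  so sig = [2:2]
  • {1,5}:  v_{1} + v_{5} = 2·v_{6}  so sig = [2:2]
  • {2,4}:  v_{2} + v_{4} = 2·v_{0}  so sig = [2:2]
  • {4,6}:  v_{4} + v_{6} = 2·v_{3}  so sig = [2:2]
  • {1,4}:  v_{1} + v_{4} = 3·v_{3}  so sig = [2:3]

Sorted signature multiset PRS(X):
    [2:]
    [2:]
    [2:1]
    [2:1]
    [2:1]
    [2:1]
    [2:1]
    [2:1]
    [2:1]
    [2:2]
    [2:2]
    [2:2]
    [2:2]
    [2:3]


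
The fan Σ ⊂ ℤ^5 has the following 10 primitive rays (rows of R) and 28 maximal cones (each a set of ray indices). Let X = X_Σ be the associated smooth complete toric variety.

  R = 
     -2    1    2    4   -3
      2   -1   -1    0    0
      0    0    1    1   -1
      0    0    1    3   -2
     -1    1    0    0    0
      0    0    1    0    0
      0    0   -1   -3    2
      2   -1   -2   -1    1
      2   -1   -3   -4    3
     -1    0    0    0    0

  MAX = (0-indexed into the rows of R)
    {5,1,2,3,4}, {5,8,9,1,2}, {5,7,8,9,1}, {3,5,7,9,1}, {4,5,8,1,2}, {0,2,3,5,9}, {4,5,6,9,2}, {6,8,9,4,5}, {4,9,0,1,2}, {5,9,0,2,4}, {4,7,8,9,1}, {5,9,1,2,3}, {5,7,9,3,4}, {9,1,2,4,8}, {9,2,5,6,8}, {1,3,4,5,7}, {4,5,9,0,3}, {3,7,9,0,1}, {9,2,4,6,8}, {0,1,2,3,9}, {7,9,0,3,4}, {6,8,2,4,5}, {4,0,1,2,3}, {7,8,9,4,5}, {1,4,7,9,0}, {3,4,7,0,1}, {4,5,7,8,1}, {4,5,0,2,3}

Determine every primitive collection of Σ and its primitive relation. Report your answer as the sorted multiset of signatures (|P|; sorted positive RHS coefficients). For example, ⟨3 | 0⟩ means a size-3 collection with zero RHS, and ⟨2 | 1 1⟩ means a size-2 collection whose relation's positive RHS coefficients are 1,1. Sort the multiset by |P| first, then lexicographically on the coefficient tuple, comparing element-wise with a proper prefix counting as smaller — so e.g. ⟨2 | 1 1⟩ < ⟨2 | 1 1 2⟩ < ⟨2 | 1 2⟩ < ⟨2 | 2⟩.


|primitive collections| = 13. Relations:

  • {3,6}:  v_{3} + v_{6} = 0  ⟹  sig = ⟨2 | 0⟩
  • {2,7}:  v_{2} + v_{7} = v_{1}  ⟹  sig = ⟨2 | 1⟩
  • {3,8}:  v_{3} + v_{8} = v_{7}  ⟹  sig = ⟨2 | 1⟩
  • {6,7}:  v_{6} + v_{7} = v_{8}  ⟹  sig = ⟨2 | 1⟩
  • {1,6}:  v_{1} + v_{6} = v_{2} + v_{8}  ⟹  sig = ⟨2 | 1 1⟩
  • {0,6}:  v_{0} + v_{6} = v_{2} + v_{4} + v_{9}  ⟹  sig = ⟨2 | 1 1 1⟩
  • {0,8}:  v_{0} + v_{8} = v_{1} + v_{4} + v_{9}  ⟹  sig = ⟨2 | 1 1 1⟩
  • {0,5,7}:  v_{0} + v_{5} + v_{7} = v_{3}  ⟹  sig = ⟨3 | 1⟩
  • {0,1,5}:  v_{0} + v_{1} + v_{5} = v_{2} + v_{3}  ⟹  sig = ⟨3 | 1 1⟩
  • {1,4,5,9}:  v_{1} + v_{4} + v_{5} + v_{9} = 0  ⟹  sig = ⟨4 | 0⟩
  • {2,3,4,9}:  v_{2} + v_{3} + v_{4} + v_{9} = v_{0}  ⟹  sig = ⟨4 | 1⟩
  • {1,3,4,9}:  v_{1} + v_{3} + v_{4} + v_{9} = v_{0} + v_{7}  ⟹  sig = ⟨4 | 1 1⟩
  • {2,4,5,8,9}:  v_{2} + v_{4} + v_{5} + v_{8} + v_{9} = v_{6}  ⟹  sig = ⟨5 | 1⟩

Sorted signature multiset PRS(X):
    |P|=2: 7 collections, coeffs (), (1), (1), (1), (1,1), (1,1,1), (1,1,1)
    |P|=3: 2 collections, coeffs (1), (1,1)
    |P|=4: 3 collections, coeffs (), (1), (1,1)
    |P|=5: 1 collection, coeffs (1)
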